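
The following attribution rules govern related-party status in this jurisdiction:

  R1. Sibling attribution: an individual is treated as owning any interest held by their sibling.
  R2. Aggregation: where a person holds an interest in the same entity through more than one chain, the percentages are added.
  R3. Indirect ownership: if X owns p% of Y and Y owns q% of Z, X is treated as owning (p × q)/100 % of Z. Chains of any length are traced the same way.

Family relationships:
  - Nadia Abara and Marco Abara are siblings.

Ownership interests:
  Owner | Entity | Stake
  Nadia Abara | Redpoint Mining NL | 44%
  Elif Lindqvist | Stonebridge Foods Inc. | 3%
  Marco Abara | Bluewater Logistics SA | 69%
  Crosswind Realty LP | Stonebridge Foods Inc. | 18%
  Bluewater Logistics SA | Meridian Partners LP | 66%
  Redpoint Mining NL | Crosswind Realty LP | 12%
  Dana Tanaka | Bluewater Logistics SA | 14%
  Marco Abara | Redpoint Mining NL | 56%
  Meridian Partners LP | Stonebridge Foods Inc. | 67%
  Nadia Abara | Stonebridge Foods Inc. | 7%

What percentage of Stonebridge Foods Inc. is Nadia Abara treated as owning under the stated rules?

By sibling attribution (R1), Nadia Abara is treated as also owning Marco Abara's interest in Redpoint Mining NL, giving 44% + 56% = 100%.
By sibling attribution (R1), Nadia Abara is treated as owning Marco Abara's 69% interest in Bluewater Logistics SA.
Chain via Redpoint Mining NL → Crosswind Realty LP (R3): 100% × 12% × 18% = 2.16% of Stonebridge Foods Inc.
Direct interest in Stonebridge Foods Inc: 7%.
Chain via Bluewater Logistics SA → Meridian Partners LP (R3): 69% × 66% × 67% = 30.5118% of Stonebridge Foods Inc.
Aggregating (R2): 2.16% + 7% + 30.5118% = 39.6718%.

39.6718%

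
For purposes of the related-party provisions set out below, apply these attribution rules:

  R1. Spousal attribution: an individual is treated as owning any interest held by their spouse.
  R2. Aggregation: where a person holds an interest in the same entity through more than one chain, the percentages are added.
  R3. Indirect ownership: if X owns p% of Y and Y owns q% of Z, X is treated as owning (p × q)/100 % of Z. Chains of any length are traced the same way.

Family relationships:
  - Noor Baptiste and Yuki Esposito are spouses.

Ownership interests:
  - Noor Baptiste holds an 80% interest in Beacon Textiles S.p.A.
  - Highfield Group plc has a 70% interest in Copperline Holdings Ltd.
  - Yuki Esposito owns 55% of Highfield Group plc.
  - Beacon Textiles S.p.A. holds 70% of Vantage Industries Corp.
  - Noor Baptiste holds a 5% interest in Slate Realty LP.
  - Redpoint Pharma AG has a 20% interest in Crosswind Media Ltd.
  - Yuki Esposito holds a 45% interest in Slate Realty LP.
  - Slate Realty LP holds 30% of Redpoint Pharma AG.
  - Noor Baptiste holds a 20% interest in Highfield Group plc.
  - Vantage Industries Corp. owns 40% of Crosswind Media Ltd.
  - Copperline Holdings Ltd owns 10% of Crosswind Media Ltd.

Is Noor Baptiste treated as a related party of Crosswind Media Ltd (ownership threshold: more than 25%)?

Yes

By spousal attribution (R1), Noor Baptiste is treated as also owning Yuki Esposito's interest in Highfield Group plc, giving 20% + 55% = 75%.
By spousal attribution (R1), Noor Baptiste is treated as also owning Yuki Esposito's interest in Slate Realty LP, giving 5% + 45% = 50%.
Chain via Beacon Textiles S.p.A. → Vantage Industries Corp. (R3): 80% × 70% × 40% = 22.4% of Crosswind Media Ltd.
Chain via Highfield Group plc → Copperline Holdings Ltd (R3): 75% × 70% × 10% = 5.25% of Crosswind Media Ltd.
Chain via Slate Realty LP → Redpoint Pharma AG (R3): 50% × 30% × 20% = 3% of Crosswind Media Ltd.
Aggregating (R2): 22.4% + 5.25% + 3% = 30.65%.
30.65% exceeds the 25% threshold, so Noor is a related party to Crosswind Media Ltd.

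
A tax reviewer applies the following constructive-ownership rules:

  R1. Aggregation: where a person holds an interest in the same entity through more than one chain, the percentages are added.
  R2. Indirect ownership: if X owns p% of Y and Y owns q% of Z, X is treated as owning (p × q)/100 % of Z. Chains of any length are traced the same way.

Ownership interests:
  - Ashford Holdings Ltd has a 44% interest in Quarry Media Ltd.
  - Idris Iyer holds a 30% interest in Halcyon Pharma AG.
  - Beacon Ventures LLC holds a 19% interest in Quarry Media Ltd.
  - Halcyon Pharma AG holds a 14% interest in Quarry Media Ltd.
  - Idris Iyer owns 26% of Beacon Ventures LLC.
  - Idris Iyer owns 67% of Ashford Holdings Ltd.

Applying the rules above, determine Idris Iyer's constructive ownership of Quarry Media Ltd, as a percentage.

Chain via Beacon Ventures LLC (R2): 26% × 19% = 4.94% of Quarry Media Ltd.
Chain via Ashford Holdings Ltd (R2): 67% × 44% = 29.48% of Quarry Media Ltd.
Chain via Halcyon Pharma AG (R2): 30% × 14% = 4.2% of Quarry Media Ltd.
Aggregating (R1): 4.94% + 29.48% + 4.2% = 38.62%.

38.62%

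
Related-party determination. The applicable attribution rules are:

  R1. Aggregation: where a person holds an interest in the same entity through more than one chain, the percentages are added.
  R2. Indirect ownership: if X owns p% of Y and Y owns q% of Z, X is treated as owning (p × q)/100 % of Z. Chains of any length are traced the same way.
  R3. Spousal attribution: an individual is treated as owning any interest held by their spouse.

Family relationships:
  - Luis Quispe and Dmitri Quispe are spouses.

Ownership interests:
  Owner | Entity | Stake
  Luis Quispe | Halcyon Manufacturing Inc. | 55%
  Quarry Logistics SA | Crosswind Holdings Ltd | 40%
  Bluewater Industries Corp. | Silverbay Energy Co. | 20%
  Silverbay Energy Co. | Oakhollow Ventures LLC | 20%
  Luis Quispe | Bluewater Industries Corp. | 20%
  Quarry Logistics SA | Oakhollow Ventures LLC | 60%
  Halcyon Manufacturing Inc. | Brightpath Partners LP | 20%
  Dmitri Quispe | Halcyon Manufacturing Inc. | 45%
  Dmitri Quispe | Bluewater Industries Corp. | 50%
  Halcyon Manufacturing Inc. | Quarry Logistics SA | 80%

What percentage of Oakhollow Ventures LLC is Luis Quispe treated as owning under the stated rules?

By spousal attribution (R3), Luis Quispe is treated as also owning Dmitri Quispe's interest in Bluewater Industries Corp, giving 20% + 50% = 70%.
By spousal attribution (R3), Luis Quispe is treated as also owning Dmitri Quispe's interest in Halcyon Manufacturing Inc, giving 55% + 45% = 100%.
Chain via Bluewater Industries Corp. → Silverbay Energy Co. (R2): 70% × 20% × 20% = 2.8% of Oakhollow Ventures LLC.
Chain via Halcyon Manufacturing Inc. → Quarry Logistics SA (R2): 100% × 80% × 60% = 48% of Oakhollow Ventures LLC.
Aggregating (R1): 2.8% + 48% = 50.8%.

50.8%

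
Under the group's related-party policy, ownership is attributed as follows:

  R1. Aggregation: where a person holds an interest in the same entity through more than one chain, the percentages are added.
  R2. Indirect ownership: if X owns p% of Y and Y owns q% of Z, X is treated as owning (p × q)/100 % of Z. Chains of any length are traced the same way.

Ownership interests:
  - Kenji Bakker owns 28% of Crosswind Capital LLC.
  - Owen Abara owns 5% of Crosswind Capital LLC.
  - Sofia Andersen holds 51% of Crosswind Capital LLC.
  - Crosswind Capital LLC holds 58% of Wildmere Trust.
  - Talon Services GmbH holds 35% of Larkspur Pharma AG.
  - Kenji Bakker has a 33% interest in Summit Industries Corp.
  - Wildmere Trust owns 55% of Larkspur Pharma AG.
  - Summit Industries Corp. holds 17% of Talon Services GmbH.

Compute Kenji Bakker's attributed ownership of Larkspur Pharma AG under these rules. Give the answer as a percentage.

10.8955%

Chain via Crosswind Capital LLC → Wildmere Trust (R2): 28% × 58% × 55% = 8.932% of Larkspur Pharma AG.
Chain via Summit Industries Corp. → Talon Services GmbH (R2): 33% × 17% × 35% = 1.9635% of Larkspur Pharma AG.
Aggregating (R1): 8.932% + 1.9635% = 10.8955%.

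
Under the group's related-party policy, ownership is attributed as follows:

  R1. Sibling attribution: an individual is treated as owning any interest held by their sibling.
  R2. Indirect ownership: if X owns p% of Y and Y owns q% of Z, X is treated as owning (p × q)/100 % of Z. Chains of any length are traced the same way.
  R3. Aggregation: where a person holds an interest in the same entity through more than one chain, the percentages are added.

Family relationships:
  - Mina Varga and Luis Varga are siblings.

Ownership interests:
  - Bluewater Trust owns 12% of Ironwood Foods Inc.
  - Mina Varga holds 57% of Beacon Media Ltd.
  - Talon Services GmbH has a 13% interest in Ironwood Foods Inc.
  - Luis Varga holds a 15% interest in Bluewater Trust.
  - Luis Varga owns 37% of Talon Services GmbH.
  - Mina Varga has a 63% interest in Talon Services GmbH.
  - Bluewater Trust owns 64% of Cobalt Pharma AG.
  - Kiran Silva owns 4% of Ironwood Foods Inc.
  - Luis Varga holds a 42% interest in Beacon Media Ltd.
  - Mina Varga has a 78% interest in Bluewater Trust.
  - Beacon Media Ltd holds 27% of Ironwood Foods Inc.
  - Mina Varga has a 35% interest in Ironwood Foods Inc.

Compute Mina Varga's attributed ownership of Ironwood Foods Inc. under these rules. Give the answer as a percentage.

85.89%

By sibling attribution (R1), Mina Varga is treated as also owning Luis Varga's interest in Talon Services GmbH, giving 63% + 37% = 100%.
By sibling attribution (R1), Mina Varga is treated as also owning Luis Varga's interest in Beacon Media Ltd, giving 57% + 42% = 99%.
By sibling attribution (R1), Mina Varga is treated as also owning Luis Varga's interest in Bluewater Trust, giving 78% + 15% = 93%.
Chain via Talon Services GmbH (R2): 100% × 13% = 13% of Ironwood Foods Inc.
Chain via Beacon Media Ltd (R2): 99% × 27% = 26.73% of Ironwood Foods Inc.
Chain via Bluewater Trust (R2): 93% × 12% = 11.16% of Ironwood Foods Inc.
Direct interest in Ironwood Foods Inc: 35%.
Aggregating (R3): 13% + 26.73% + 11.16% + 35% = 85.89%.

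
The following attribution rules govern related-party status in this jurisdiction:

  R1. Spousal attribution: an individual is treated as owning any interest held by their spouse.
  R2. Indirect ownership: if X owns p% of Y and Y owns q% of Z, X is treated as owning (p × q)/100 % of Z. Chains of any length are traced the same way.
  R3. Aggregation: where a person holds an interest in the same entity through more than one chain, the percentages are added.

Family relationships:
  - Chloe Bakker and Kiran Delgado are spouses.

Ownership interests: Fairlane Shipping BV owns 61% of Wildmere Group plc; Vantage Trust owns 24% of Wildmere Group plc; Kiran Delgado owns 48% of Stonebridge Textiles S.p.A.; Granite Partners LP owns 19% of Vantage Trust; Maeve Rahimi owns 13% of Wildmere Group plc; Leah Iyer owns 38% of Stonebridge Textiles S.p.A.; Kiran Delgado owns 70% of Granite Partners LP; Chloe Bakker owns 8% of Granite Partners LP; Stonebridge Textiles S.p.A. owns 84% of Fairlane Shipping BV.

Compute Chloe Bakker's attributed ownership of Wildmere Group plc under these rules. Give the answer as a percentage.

28.152%

By spousal attribution (R1), Chloe Bakker is treated as also owning Kiran Delgado's interest in Granite Partners LP, giving 8% + 70% = 78%.
By spousal attribution (R1), Chloe Bakker is treated as owning Kiran Delgado's 48% interest in Stonebridge Textiles S.p.A.
Chain via Granite Partners LP → Vantage Trust (R2): 78% × 19% × 24% = 3.5568% of Wildmere Group plc.
Chain via Stonebridge Textiles S.p.A. → Fairlane Shipping BV (R2): 48% × 84% × 61% = 24.5952% of Wildmere Group plc.
Aggregating (R3): 3.5568% + 24.5952% = 28.152%.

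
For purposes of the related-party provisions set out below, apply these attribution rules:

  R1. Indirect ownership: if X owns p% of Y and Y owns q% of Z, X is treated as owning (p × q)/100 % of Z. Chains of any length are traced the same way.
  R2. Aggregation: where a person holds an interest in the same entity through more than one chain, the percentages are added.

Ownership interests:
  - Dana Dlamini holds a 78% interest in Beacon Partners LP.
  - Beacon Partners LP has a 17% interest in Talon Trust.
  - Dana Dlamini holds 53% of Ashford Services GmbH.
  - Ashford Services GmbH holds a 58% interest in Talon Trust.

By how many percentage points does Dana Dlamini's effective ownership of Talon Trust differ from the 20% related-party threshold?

24

Chain via Beacon Partners LP (R1): 78% × 17% = 13.26% of Talon Trust.
Chain via Ashford Services GmbH (R1): 53% × 58% = 30.74% of Talon Trust.
Aggregating (R2): 13.26% + 30.74% = 44%.
44% exceeds the 20% threshold by 24 percentage points.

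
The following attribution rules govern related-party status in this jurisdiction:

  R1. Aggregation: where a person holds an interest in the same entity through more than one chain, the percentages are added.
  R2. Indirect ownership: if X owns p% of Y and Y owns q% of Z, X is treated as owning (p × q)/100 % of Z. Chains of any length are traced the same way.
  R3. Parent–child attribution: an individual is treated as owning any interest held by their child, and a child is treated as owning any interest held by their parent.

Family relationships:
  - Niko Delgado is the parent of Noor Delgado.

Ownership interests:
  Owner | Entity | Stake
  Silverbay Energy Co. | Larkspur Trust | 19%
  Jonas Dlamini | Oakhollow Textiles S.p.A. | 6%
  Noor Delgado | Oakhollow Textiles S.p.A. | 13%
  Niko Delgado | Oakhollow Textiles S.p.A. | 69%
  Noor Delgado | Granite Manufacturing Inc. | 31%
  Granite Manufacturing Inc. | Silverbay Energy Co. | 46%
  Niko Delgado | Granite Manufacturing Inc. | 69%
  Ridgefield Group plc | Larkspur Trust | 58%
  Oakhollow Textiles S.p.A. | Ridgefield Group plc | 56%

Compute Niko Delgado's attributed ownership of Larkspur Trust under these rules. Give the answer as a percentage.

35.3736%

By parent–child attribution (R3), Niko Delgado is treated as also owning Noor Delgado's interest in Granite Manufacturing Inc, giving 69% + 31% = 100%.
By parent–child attribution (R3), Niko Delgado is treated as also owning Noor Delgado's interest in Oakhollow Textiles S.p.A, giving 69% + 13% = 82%.
Chain via Granite Manufacturing Inc. → Silverbay Energy Co. (R2): 100% × 46% × 19% = 8.74% of Larkspur Trust.
Chain via Oakhollow Textiles S.p.A. → Ridgefield Group plc (R2): 82% × 56% × 58% = 26.6336% of Larkspur Trust.
Aggregating (R1): 8.74% + 26.6336% = 35.3736%.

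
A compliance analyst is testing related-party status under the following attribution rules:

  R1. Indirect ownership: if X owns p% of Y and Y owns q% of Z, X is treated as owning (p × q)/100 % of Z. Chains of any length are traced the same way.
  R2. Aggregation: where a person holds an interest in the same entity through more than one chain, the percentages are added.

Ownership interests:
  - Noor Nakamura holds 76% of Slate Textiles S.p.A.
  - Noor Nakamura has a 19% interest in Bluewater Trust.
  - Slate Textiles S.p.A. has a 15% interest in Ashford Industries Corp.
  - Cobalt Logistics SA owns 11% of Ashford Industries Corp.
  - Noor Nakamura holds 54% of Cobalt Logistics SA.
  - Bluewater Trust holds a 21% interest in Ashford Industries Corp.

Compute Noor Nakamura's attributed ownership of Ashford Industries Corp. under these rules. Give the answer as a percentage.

21.33%

Chain via Bluewater Trust (R1): 19% × 21% = 3.99% of Ashford Industries Corp.
Chain via Cobalt Logistics SA (R1): 54% × 11% = 5.94% of Ashford Industries Corp.
Chain via Slate Textiles S.p.A. (R1): 76% × 15% = 11.4% of Ashford Industries Corp.
Aggregating (R2): 3.99% + 5.94% + 11.4% = 21.33%.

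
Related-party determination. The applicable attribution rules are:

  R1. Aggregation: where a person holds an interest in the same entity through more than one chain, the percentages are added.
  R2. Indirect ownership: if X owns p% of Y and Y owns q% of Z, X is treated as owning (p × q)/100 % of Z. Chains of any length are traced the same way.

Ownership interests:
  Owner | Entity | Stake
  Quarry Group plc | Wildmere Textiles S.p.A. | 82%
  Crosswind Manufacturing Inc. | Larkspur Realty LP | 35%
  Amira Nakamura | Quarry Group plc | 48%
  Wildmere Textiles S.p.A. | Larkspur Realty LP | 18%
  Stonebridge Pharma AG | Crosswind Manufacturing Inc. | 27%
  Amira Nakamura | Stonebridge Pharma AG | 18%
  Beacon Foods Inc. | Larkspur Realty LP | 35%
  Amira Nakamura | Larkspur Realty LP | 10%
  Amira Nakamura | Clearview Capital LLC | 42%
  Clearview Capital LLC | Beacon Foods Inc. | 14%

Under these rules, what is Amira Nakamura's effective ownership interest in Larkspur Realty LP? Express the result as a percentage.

20.8438%

Chain via Quarry Group plc → Wildmere Textiles S.p.A. (R2): 48% × 82% × 18% = 7.0848% of Larkspur Realty LP.
Chain via Stonebridge Pharma AG → Crosswind Manufacturing Inc. (R2): 18% × 27% × 35% = 1.701% of Larkspur Realty LP.
Chain via Clearview Capital LLC → Beacon Foods Inc. (R2): 42% × 14% × 35% = 2.058% of Larkspur Realty LP.
Direct interest in Larkspur Realty LP: 10%.
Aggregating (R1): 7.0848% + 1.701% + 2.058% + 10% = 20.8438%.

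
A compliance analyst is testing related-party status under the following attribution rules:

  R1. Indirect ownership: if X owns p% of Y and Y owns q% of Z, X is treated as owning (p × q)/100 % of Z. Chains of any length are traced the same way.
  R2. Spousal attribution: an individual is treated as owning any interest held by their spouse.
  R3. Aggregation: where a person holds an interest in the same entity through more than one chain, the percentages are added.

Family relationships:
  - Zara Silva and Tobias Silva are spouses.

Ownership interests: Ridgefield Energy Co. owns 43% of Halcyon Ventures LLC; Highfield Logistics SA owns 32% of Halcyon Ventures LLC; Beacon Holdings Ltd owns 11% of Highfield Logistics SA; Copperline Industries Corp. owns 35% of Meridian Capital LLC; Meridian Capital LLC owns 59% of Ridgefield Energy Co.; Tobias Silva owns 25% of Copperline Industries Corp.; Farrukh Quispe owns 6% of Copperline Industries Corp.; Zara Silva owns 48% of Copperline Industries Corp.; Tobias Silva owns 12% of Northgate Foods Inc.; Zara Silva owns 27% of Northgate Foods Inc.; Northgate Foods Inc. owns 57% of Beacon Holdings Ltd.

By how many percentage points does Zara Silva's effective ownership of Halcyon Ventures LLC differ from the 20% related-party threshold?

By spousal attribution (R2), Zara Silva is treated as also owning Tobias Silva's interest in Copperline Industries Corp, giving 48% + 25% = 73%.
By spousal attribution (R2), Zara Silva is treated as also owning Tobias Silva's interest in Northgate Foods Inc, giving 27% + 12% = 39%.
Chain via Copperline Industries Corp. → Meridian Capital LLC → Ridgefield Energy Co. (R1): 73% × 35% × 59% × 43% = 6.482035% of Halcyon Ventures LLC.
Chain via Northgate Foods Inc. → Beacon Holdings Ltd → Highfield Logistics SA (R1): 39% × 57% × 11% × 32% = 0.782496% of Halcyon Ventures LLC.
Aggregating (R3): 6.482035% + 0.782496% = 7.264531%.
7.264531% falls short of the 20% threshold by 12.735469 percentage points.

12.735469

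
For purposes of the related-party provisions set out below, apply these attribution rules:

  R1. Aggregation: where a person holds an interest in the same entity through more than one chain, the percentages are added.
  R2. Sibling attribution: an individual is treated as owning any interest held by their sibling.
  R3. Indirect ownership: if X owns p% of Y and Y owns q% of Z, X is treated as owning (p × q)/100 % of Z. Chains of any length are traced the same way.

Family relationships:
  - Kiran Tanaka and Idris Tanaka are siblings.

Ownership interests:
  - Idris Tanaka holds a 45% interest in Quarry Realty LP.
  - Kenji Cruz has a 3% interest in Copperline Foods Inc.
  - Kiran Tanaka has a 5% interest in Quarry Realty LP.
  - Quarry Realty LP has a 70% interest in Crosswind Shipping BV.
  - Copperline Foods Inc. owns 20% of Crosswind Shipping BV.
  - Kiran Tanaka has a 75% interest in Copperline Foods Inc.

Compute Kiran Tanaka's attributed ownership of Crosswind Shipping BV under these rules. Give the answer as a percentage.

50%

By sibling attribution (R2), Kiran Tanaka is treated as also owning Idris Tanaka's interest in Quarry Realty LP, giving 5% + 45% = 50%.
Chain via Copperline Foods Inc. (R3): 75% × 20% = 15% of Crosswind Shipping BV.
Chain via Quarry Realty LP (R3): 50% × 70% = 35% of Crosswind Shipping BV.
Aggregating (R1): 15% + 35% = 50%.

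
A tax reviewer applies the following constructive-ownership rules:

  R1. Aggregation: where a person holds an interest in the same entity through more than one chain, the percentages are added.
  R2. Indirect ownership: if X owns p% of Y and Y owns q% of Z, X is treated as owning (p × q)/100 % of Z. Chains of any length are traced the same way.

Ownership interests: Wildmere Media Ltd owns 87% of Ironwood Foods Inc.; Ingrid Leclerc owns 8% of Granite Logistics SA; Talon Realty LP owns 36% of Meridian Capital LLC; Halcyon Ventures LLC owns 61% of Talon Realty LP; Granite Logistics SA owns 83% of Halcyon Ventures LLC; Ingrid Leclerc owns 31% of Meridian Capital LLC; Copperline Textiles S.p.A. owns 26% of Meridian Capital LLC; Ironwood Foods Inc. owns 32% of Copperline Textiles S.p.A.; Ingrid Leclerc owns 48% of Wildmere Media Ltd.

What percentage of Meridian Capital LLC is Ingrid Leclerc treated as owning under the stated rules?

35.932576%

Chain via Granite Logistics SA → Halcyon Ventures LLC → Talon Realty LP (R2): 8% × 83% × 61% × 36% = 1.458144% of Meridian Capital LLC.
Chain via Wildmere Media Ltd → Ironwood Foods Inc. → Copperline Textiles S.p.A. (R2): 48% × 87% × 32% × 26% = 3.474432% of Meridian Capital LLC.
Direct interest in Meridian Capital LLC: 31%.
Aggregating (R1): 1.458144% + 3.474432% + 31% = 35.932576%.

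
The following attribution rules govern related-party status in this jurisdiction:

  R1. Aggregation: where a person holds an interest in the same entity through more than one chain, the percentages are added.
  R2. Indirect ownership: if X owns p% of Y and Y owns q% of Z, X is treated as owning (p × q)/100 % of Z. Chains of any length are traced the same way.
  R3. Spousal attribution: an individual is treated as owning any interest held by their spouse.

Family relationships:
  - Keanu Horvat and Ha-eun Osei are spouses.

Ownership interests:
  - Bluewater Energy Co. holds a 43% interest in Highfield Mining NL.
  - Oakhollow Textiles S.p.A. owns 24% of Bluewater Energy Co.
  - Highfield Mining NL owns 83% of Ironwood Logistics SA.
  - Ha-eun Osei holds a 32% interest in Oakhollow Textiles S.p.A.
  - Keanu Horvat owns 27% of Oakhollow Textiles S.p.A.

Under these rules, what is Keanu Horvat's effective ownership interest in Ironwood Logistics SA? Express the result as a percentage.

By spousal attribution (R3), Keanu Horvat is treated as also owning Ha-eun Osei's interest in Oakhollow Textiles S.p.A, giving 27% + 32% = 59%.
Chain via Oakhollow Textiles S.p.A. → Bluewater Energy Co. → Highfield Mining NL (R2): 59% × 24% × 43% × 83% = 5.053704% of Ironwood Logistics SA.

5.053704%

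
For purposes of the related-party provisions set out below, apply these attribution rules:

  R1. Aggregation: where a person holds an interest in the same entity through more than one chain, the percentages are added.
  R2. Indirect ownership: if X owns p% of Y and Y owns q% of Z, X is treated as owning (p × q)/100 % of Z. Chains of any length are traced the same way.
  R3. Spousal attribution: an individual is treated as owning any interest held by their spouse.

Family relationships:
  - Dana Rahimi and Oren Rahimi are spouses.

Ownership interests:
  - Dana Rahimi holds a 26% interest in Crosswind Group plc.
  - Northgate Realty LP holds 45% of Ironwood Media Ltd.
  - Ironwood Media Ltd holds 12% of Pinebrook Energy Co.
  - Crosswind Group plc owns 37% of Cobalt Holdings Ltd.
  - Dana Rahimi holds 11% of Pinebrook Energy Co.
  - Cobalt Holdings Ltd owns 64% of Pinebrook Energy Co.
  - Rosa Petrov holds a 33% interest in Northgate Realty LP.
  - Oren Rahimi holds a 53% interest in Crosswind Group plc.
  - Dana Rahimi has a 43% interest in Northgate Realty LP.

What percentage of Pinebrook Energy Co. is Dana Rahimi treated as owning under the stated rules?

32.0292%

By spousal attribution (R3), Dana Rahimi is treated as also owning Oren Rahimi's interest in Crosswind Group plc, giving 26% + 53% = 79%.
Chain via Northgate Realty LP → Ironwood Media Ltd (R2): 43% × 45% × 12% = 2.322% of Pinebrook Energy Co.
Chain via Crosswind Group plc → Cobalt Holdings Ltd (R2): 79% × 37% × 64% = 18.7072% of Pinebrook Energy Co.
Direct interest in Pinebrook Energy Co: 11%.
Aggregating (R1): 2.322% + 18.7072% + 11% = 32.0292%.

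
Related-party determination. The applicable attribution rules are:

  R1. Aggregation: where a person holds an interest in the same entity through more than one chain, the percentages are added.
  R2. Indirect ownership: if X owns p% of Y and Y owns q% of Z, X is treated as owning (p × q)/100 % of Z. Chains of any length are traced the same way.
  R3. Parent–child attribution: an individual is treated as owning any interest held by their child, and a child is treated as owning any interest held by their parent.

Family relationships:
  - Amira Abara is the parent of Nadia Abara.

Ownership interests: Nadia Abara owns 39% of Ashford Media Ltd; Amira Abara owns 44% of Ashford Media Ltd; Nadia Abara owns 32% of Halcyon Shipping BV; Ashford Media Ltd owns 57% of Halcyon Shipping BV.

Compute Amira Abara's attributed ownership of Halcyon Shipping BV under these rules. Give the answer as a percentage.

By parent–child attribution (R3), Amira Abara is treated as also owning Nadia Abara's interest in Ashford Media Ltd, giving 44% + 39% = 83%.
By parent–child attribution (R3), Amira Abara is treated as owning Nadia Abara's 32% interest in Halcyon Shipping BV.
Chain via Ashford Media Ltd (R2): 83% × 57% = 47.31% of Halcyon Shipping BV.
Direct interest in Halcyon Shipping BV: 32%.
Aggregating (R1): 47.31% + 32% = 79.31%.

79.31%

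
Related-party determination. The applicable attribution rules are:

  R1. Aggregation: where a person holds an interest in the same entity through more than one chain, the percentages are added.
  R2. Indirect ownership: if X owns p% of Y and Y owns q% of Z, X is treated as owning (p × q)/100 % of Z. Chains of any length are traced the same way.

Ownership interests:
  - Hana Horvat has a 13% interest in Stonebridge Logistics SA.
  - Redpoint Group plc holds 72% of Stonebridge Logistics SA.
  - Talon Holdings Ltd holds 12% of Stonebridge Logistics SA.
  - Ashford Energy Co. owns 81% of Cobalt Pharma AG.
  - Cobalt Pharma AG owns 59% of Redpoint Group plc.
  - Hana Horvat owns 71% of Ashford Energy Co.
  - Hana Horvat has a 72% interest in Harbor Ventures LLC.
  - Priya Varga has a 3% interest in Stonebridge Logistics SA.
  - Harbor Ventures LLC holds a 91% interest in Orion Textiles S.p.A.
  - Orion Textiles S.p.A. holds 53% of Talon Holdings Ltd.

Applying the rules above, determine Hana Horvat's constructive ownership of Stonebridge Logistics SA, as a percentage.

41.59732%

Chain via Harbor Ventures LLC → Orion Textiles S.p.A. → Talon Holdings Ltd (R2): 72% × 91% × 53% × 12% = 4.167072% of Stonebridge Logistics SA.
Chain via Ashford Energy Co. → Cobalt Pharma AG → Redpoint Group plc (R2): 71% × 81% × 59% × 72% = 24.430248% of Stonebridge Logistics SA.
Direct interest in Stonebridge Logistics SA: 13%.
Aggregating (R1): 4.167072% + 24.430248% + 13% = 41.59732%.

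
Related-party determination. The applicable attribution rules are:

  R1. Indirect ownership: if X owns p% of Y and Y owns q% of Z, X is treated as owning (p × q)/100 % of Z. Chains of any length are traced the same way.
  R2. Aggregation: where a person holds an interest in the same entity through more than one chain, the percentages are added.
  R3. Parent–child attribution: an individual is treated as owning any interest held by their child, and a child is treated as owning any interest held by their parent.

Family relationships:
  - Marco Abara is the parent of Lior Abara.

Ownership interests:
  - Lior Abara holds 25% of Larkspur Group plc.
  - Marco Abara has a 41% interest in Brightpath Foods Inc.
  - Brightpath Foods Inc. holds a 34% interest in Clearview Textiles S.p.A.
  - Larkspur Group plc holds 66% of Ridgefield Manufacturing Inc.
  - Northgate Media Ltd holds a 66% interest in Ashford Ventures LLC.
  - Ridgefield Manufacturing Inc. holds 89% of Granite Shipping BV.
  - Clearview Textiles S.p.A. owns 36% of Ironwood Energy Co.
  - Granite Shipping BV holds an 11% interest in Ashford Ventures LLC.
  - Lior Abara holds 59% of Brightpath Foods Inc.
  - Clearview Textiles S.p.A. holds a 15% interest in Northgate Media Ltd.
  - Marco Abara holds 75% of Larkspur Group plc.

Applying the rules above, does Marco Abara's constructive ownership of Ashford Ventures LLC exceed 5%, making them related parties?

By parent–child attribution (R3), Marco Abara is treated as also owning Lior Abara's interest in Brightpath Foods Inc, giving 41% + 59% = 100%.
By parent–child attribution (R3), Marco Abara is treated as also owning Lior Abara's interest in Larkspur Group plc, giving 75% + 25% = 100%.
Chain via Brightpath Foods Inc. → Clearview Textiles S.p.A. → Northgate Media Ltd (R1): 100% × 34% × 15% × 66% = 3.366% of Ashford Ventures LLC.
Chain via Larkspur Group plc → Ridgefield Manufacturing Inc. → Granite Shipping BV (R1): 100% × 66% × 89% × 11% = 6.4614% of Ashford Ventures LLC.
Aggregating (R2): 3.366% + 6.4614% = 9.8274%.
9.8274% exceeds the 5% threshold, so Marco is a related party to Ashford Ventures LLC.

Yes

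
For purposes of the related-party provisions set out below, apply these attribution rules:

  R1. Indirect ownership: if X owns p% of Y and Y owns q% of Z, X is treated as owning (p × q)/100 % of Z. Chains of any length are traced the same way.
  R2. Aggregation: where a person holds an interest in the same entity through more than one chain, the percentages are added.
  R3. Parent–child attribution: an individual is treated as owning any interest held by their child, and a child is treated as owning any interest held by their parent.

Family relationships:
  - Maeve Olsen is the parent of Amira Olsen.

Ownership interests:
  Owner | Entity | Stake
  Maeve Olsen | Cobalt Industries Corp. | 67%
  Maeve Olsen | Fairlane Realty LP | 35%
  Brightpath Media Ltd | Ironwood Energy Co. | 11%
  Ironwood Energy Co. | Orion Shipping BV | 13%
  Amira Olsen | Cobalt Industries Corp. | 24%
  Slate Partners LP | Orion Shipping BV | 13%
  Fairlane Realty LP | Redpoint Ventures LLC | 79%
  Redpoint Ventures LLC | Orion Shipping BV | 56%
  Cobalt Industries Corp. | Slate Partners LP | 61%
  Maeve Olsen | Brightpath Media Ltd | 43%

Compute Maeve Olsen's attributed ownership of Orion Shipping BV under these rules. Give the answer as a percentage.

23.3152%

By parent–child attribution (R3), Maeve Olsen is treated as also owning Amira Olsen's interest in Cobalt Industries Corp, giving 67% + 24% = 91%.
Chain via Fairlane Realty LP → Redpoint Ventures LLC (R1): 35% × 79% × 56% = 15.484% of Orion Shipping BV.
Chain via Brightpath Media Ltd → Ironwood Energy Co. (R1): 43% × 11% × 13% = 0.6149% of Orion Shipping BV.
Chain via Cobalt Industries Corp. → Slate Partners LP (R1): 91% × 61% × 13% = 7.2163% of Orion Shipping BV.
Aggregating (R2): 15.484% + 0.6149% + 7.2163% = 23.3152%.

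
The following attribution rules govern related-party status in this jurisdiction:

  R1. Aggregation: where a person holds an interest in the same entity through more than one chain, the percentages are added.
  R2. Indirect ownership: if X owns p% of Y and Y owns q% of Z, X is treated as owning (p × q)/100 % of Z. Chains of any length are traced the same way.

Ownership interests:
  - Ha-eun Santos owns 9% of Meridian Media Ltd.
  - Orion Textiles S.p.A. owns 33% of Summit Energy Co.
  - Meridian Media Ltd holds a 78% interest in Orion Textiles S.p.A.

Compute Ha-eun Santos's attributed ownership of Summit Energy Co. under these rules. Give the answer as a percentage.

2.3166%

Chain via Meridian Media Ltd → Orion Textiles S.p.A. (R2): 9% × 78% × 33% = 2.3166% of Summit Energy Co.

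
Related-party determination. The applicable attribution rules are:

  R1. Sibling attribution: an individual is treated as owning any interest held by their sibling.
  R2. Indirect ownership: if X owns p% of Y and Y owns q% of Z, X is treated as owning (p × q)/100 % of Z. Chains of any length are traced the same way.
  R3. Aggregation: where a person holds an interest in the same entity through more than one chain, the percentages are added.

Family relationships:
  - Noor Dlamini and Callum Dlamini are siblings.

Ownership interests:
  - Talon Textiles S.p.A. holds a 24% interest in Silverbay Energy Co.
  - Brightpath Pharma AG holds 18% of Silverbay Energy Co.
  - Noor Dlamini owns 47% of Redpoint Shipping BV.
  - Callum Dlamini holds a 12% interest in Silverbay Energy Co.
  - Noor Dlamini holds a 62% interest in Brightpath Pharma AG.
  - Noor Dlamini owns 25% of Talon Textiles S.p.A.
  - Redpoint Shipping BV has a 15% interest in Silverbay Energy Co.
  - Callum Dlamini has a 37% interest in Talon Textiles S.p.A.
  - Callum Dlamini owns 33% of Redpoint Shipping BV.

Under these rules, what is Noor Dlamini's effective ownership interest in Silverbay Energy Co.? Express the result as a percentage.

By sibling attribution (R1), Noor Dlamini is treated as also owning Callum Dlamini's interest in Redpoint Shipping BV, giving 47% + 33% = 80%.
By sibling attribution (R1), Noor Dlamini is treated as also owning Callum Dlamini's interest in Talon Textiles S.p.A, giving 25% + 37% = 62%.
By sibling attribution (R1), Noor Dlamini is treated as owning Callum Dlamini's 12% interest in Silverbay Energy Co.
Chain via Redpoint Shipping BV (R2): 80% × 15% = 12% of Silverbay Energy Co.
Chain via Talon Textiles S.p.A. (R2): 62% × 24% = 14.88% of Silverbay Energy Co.
Chain via Brightpath Pharma AG (R2): 62% × 18% = 11.16% of Silverbay Energy Co.
Direct interest in Silverbay Energy Co: 12%.
Aggregating (R3): 12% + 14.88% + 11.16% + 12% = 50.04%.

50.04%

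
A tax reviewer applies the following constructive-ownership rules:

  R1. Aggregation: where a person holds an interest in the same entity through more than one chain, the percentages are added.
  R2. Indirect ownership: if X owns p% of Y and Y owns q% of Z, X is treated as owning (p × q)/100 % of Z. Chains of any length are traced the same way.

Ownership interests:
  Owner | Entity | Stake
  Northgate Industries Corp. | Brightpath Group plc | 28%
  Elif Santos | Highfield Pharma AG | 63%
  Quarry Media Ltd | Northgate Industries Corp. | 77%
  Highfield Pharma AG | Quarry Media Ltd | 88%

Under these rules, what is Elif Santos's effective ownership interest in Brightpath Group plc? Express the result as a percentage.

11.952864%

Chain via Highfield Pharma AG → Quarry Media Ltd → Northgate Industries Corp. (R2): 63% × 88% × 77% × 28% = 11.952864% of Brightpath Group plc.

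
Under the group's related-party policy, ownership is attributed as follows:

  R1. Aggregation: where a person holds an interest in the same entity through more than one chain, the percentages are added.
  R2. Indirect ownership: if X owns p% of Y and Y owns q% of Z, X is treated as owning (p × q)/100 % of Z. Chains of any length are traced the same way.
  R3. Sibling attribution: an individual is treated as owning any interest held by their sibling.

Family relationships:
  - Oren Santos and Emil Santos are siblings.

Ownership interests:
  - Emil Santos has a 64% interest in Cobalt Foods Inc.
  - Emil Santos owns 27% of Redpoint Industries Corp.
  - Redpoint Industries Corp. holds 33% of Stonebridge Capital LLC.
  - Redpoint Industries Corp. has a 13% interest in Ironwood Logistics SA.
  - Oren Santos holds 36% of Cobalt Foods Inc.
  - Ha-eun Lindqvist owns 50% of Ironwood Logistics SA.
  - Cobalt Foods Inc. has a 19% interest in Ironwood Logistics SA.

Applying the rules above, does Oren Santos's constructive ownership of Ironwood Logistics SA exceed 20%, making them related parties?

By sibling attribution (R3), Oren Santos is treated as also owning Emil Santos's interest in Cobalt Foods Inc, giving 36% + 64% = 100%.
By sibling attribution (R3), Oren Santos is treated as owning Emil Santos's 27% interest in Redpoint Industries Corp.
Chain via Cobalt Foods Inc. (R2): 100% × 19% = 19% of Ironwood Logistics SA.
Chain via Redpoint Industries Corp. (R2): 27% × 13% = 3.51% of Ironwood Logistics SA.
Aggregating (R1): 19% + 3.51% = 22.51%.
22.51% exceeds the 20% threshold, so Oren is a related party to Ironwood Logistics SA.

Yes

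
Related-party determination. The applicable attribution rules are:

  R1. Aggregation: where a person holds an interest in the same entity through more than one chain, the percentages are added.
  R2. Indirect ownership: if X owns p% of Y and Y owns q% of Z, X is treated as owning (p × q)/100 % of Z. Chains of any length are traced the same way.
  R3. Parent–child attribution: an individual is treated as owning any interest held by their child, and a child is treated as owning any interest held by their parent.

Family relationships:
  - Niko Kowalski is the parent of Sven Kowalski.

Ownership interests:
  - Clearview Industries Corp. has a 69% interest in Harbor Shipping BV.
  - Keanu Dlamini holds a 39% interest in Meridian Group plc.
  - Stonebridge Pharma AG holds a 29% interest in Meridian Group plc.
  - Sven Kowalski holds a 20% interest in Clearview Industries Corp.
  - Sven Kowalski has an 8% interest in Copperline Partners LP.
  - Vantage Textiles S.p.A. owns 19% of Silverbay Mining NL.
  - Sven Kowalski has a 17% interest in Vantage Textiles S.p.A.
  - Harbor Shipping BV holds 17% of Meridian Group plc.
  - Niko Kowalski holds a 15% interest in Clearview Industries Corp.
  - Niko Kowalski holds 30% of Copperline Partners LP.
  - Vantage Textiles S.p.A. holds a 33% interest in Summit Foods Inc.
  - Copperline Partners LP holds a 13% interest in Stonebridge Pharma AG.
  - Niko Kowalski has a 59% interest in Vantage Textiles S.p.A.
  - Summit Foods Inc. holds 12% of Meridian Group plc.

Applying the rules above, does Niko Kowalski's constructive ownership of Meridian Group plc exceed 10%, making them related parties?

By parent–child attribution (R3), Niko Kowalski is treated as also owning Sven Kowalski's interest in Vantage Textiles S.p.A, giving 59% + 17% = 76%.
By parent–child attribution (R3), Niko Kowalski is treated as also owning Sven Kowalski's interest in Clearview Industries Corp, giving 15% + 20% = 35%.
By parent–child attribution (R3), Niko Kowalski is treated as also owning Sven Kowalski's interest in Copperline Partners LP, giving 30% + 8% = 38%.
Chain via Vantage Textiles S.p.A. → Summit Foods Inc. (R2): 76% × 33% × 12% = 3.0096% of Meridian Group plc.
Chain via Clearview Industries Corp. → Harbor Shipping BV (R2): 35% × 69% × 17% = 4.1055% of Meridian Group plc.
Chain via Copperline Partners LP → Stonebridge Pharma AG (R2): 38% × 13% × 29% = 1.4326% of Meridian Group plc.
Aggregating (R1): 3.0096% + 4.1055% + 1.4326% = 8.5477%.
8.5477% does not exceed the 10% threshold, so Niko is not a related party to Meridian Group plc.

No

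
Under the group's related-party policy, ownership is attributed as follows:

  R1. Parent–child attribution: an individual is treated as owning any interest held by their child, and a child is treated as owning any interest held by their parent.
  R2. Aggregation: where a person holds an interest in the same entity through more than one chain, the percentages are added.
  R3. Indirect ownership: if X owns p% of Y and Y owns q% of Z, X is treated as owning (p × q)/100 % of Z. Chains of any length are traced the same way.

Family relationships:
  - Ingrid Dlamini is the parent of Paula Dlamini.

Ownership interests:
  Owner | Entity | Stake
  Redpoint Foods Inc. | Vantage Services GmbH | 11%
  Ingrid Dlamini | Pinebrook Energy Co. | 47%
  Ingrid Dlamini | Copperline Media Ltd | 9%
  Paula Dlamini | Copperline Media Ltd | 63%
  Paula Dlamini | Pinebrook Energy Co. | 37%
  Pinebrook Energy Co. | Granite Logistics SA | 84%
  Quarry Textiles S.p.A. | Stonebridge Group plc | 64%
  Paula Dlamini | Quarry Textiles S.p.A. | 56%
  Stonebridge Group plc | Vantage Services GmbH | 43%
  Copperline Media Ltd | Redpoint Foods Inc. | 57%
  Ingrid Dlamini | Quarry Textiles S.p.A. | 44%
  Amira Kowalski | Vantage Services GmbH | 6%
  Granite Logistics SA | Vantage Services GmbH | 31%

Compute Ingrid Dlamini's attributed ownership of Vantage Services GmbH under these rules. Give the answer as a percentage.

By parent–child attribution (R1), Ingrid Dlamini is treated as also owning Paula Dlamini's interest in Quarry Textiles S.p.A, giving 44% + 56% = 100%.
By parent–child attribution (R1), Ingrid Dlamini is treated as also owning Paula Dlamini's interest in Pinebrook Energy Co, giving 47% + 37% = 84%.
By parent–child attribution (R1), Ingrid Dlamini is treated as also owning Paula Dlamini's interest in Copperline Media Ltd, giving 9% + 63% = 72%.
Chain via Quarry Textiles S.p.A. → Stonebridge Group plc (R3): 100% × 64% × 43% = 27.52% of Vantage Services GmbH.
Chain via Pinebrook Energy Co. → Granite Logistics SA (R3): 84% × 84% × 31% = 21.8736% of Vantage Services GmbH.
Chain via Copperline Media Ltd → Redpoint Foods Inc. (R3): 72% × 57% × 11% = 4.5144% of Vantage Services GmbH.
Aggregating (R2): 27.52% + 21.8736% + 4.5144% = 53.908%.

53.908%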